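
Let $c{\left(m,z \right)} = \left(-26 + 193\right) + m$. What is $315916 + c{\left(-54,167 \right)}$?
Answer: $316029$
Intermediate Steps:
$c{\left(m,z \right)} = 167 + m$
$315916 + c{\left(-54,167 \right)} = 315916 + \left(167 - 54\right) = 315916 + 113 = 316029$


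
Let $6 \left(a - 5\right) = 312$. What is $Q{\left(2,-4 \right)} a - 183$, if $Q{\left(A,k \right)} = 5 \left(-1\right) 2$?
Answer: $-753$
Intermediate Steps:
$a = 57$ ($a = 5 + \frac{1}{6} \cdot 312 = 5 + 52 = 57$)
$Q{\left(A,k \right)} = -10$ ($Q{\left(A,k \right)} = \left(-5\right) 2 = -10$)
$Q{\left(2,-4 \right)} a - 183 = \left(-10\right) 57 - 183 = -570 - 183 = -753$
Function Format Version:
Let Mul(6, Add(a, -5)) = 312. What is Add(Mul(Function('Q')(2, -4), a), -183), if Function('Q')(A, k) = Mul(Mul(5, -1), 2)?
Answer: -753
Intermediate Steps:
a = 57 (a = Add(5, Mul(Rational(1, 6), 312)) = Add(5, 52) = 57)
Function('Q')(A, k) = -10 (Function('Q')(A, k) = Mul(-5, 2) = -10)
Add(Mul(Function('Q')(2, -4), a), -183) = Add(Mul(-10, 57), -183) = Add(-570, -183) = -753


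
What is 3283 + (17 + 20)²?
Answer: 4652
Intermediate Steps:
3283 + (17 + 20)² = 3283 + 37² = 3283 + 1369 = 4652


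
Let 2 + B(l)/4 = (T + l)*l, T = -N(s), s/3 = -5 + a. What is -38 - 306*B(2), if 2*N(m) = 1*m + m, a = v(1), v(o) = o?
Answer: -31862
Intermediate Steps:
a = 1
s = -12 (s = 3*(-5 + 1) = 3*(-4) = -12)
N(m) = m (N(m) = (1*m + m)/2 = (m + m)/2 = (2*m)/2 = m)
T = 12 (T = -1*(-12) = 12)
B(l) = -8 + 4*l*(12 + l) (B(l) = -8 + 4*((12 + l)*l) = -8 + 4*(l*(12 + l)) = -8 + 4*l*(12 + l))
-38 - 306*B(2) = -38 - 306*(-8 + 4*2² + 48*2) = -38 - 306*(-8 + 4*4 + 96) = -38 - 306*(-8 + 16 + 96) = -38 - 306*104 = -38 - 31824 = -31862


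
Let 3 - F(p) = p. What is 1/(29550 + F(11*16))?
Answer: 1/29377 ≈ 3.4040e-5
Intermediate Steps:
F(p) = 3 - p
1/(29550 + F(11*16)) = 1/(29550 + (3 - 11*16)) = 1/(29550 + (3 - 1*176)) = 1/(29550 + (3 - 176)) = 1/(29550 - 173) = 1/29377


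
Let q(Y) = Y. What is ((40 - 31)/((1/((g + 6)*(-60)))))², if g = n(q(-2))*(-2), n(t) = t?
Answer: 29160000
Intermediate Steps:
g = 4 (g = -2*(-2) = 4)
((40 - 31)/((1/((g + 6)*(-60)))))² = ((40 - 31)/((1/((4 + 6)*(-60)))))² = (9/((-1/60/10)))² = (9/(((⅒)*(-1/60))))² = (9/(-1/600))² = (9*(-600))² = (-5400)² = 29160000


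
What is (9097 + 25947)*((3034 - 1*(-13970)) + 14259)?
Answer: 1095580572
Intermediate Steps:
(9097 + 25947)*((3034 - 1*(-13970)) + 14259) = 35044*((3034 + 13970) + 14259) = 35044*(17004 + 14259) = 35044*31263 = 1095580572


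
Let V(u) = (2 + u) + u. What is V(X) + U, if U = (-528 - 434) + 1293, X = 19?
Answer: 371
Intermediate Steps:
V(u) = 2 + 2*u
U = 331 (U = -962 + 1293 = 331)
V(X) + U = (2 + 2*19) + 331 = (2 + 38) + 331 = 40 + 331 = 371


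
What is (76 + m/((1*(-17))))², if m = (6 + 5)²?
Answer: 1371241/289 ≈ 4744.8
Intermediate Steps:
m = 121 (m = 11² = 121)
(76 + m/((1*(-17))))² = (76 + 121/((1*(-17))))² = (76 + 121/(-17))² = (76 + 121*(-1/17))² = (76 - 121/17)² = (1171/17)² = 1371241/289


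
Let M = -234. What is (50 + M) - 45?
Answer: -229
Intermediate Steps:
(50 + M) - 45 = (50 - 234) - 45 = -184 - 45 = -229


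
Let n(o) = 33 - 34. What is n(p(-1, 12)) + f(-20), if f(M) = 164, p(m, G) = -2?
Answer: 163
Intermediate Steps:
n(o) = -1
n(p(-1, 12)) + f(-20) = -1 + 164 = 163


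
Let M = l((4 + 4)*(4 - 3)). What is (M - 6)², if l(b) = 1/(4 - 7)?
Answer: 361/9 ≈ 40.111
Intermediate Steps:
l(b) = -⅓ (l(b) = 1/(-3) = -⅓)
M = -⅓ ≈ -0.33333
(M - 6)² = (-⅓ - 6)² = (-19/3)² = 361/9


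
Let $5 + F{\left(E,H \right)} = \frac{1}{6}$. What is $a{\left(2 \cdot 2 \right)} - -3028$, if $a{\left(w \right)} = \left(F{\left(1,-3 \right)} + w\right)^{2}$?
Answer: $\frac{109033}{36} \approx 3028.7$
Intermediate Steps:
$F{\left(E,H \right)} = - \frac{29}{6}$ ($F{\left(E,H \right)} = -5 + \frac{1}{6} = - \frac{29}{6}$)
$a{\left(w \right)} = \left(- \frac{29}{6} + w\right)^{2}$
$a{\left(2 \cdot 2 \right)} - -3028 = \frac{\left(-29 + 6 \cdot 2 \cdot 2\right)^{2}}{36} - -3028 = \frac{\left(-29 + 6 \cdot 4\right)^{2}}{36} + 3028 = \frac{\left(-29 + 24\right)^{2}}{36} + 3028 = \frac{\left(-5\right)^{2}}{36} + 3028 = \frac{1}{36} \cdot 25 + 3028 = \frac{25}{36} + 3028 = \frac{109033}{36}$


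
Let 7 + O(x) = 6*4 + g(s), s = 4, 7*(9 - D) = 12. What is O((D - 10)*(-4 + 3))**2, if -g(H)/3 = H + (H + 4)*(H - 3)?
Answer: 361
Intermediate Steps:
D = 51/7 (D = 9 - 1/7*12 = 9 - 12/7 = 51/7 ≈ 7.2857)
g(H) = -3*H - 3*(-3 + H)*(4 + H) (g(H) = -3*(H + (H + 4)*(H - 3)) = -3*(H + (4 + H)*(-3 + H)) = -3*(H + (-3 + H)*(4 + H)) = -3*H - 3*(-3 + H)*(4 + H))
O(x) = -19 (O(x) = -7 + (6*4 + (36 - 6*4 - 3*4**2)) = -7 + (24 + (36 - 24 - 3*16)) = -7 + (24 + (36 - 24 - 48)) = -7 + (24 - 36) = -7 - 12 = -19)
O((D - 10)*(-4 + 3))**2 = (-19)**2 = 361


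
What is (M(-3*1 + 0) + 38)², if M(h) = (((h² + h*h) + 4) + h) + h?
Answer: 2916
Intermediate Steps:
M(h) = 4 + 2*h + 2*h² (M(h) = (((h² + h²) + 4) + h) + h = ((2*h² + 4) + h) + h = ((4 + 2*h²) + h) + h = (4 + h + 2*h²) + h = 4 + 2*h + 2*h²)
(M(-3*1 + 0) + 38)² = ((4 + 2*(-3*1 + 0) + 2*(-3*1 + 0)²) + 38)² = ((4 + 2*(-3 + 0) + 2*(-3 + 0)²) + 38)² = ((4 + 2*(-3) + 2*(-3)²) + 38)² = ((4 - 6 + 2*9) + 38)² = ((4 - 6 + 18) + 38)² = (16 + 38)² = 54² = 2916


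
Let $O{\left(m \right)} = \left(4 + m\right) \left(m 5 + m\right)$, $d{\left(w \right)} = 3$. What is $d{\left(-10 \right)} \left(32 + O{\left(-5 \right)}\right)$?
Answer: $186$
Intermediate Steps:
$O{\left(m \right)} = 6 m \left(4 + m\right)$ ($O{\left(m \right)} = \left(4 + m\right) \left(5 m + m\right) = \left(4 + m\right) 6 m = 6 m \left(4 + m\right)$)
$d{\left(-10 \right)} \left(32 + O{\left(-5 \right)}\right) = 3 \left(32 + 6 \left(-5\right) \left(4 - 5\right)\right) = 3 \left(32 + 6 \left(-5\right) \left(-1\right)\right) = 3 \left(32 + 30\right) = 3 \cdot 62 = 186$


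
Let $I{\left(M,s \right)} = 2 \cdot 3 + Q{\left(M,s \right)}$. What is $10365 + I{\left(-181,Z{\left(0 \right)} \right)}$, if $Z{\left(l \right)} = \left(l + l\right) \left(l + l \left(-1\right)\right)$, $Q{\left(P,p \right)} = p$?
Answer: $10371$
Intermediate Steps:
$Z{\left(l \right)} = 0$ ($Z{\left(l \right)} = 2 l \left(l - l\right) = 2 l 0 = 0$)
$I{\left(M,s \right)} = 6 + s$ ($I{\left(M,s \right)} = 2 \cdot 3 + s = 6 + s$)
$10365 + I{\left(-181,Z{\left(0 \right)} \right)} = 10365 + \left(6 + 0\right) = 10365 + 6 = 10371$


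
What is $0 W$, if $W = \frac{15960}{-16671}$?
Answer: $0$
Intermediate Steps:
$W = - \frac{5320}{5557}$ ($W = 15960 \left(- \frac{1}{16671}\right) = - \frac{5320}{5557} \approx -0.95735$)
$0 W = 0 \left(- \frac{5320}{5557}\right) = 0$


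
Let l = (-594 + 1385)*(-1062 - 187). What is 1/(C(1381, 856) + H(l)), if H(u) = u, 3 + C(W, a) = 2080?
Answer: -1/985882 ≈ -1.0143e-6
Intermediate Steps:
C(W, a) = 2077 (C(W, a) = -3 + 2080 = 2077)
l = -987959 (l = 791*(-1249) = -987959)
1/(C(1381, 856) + H(l)) = 1/(2077 - 987959) = 1/(-985882) = -1/985882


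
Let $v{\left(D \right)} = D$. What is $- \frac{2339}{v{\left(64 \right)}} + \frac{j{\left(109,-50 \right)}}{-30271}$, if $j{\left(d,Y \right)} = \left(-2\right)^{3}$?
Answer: $- \frac{70803357}{1937344} \approx -36.547$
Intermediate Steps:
$j{\left(d,Y \right)} = -8$
$- \frac{2339}{v{\left(64 \right)}} + \frac{j{\left(109,-50 \right)}}{-30271} = - \frac{2339}{64} - \frac{8}{-30271} = \left(-2339\right) \frac{1}{64} - - \frac{8}{30271} = - \frac{2339}{64} + \frac{8}{30271} = - \frac{70803357}{1937344}$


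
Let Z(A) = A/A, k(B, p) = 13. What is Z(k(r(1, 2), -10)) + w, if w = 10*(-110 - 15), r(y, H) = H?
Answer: -1249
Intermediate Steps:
Z(A) = 1
w = -1250 (w = 10*(-125) = -1250)
Z(k(r(1, 2), -10)) + w = 1 - 1250 = -1249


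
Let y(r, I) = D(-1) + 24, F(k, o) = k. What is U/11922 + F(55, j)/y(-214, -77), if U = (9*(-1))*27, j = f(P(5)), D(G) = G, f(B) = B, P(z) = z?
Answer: 216707/91402 ≈ 2.3709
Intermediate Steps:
j = 5
y(r, I) = 23 (y(r, I) = -1 + 24 = 23)
U = -243 (U = -9*27 = -243)
U/11922 + F(55, j)/y(-214, -77) = -243/11922 + 55/23 = -243*1/11922 + 55*(1/23) = -81/3974 + 55/23 = 216707/91402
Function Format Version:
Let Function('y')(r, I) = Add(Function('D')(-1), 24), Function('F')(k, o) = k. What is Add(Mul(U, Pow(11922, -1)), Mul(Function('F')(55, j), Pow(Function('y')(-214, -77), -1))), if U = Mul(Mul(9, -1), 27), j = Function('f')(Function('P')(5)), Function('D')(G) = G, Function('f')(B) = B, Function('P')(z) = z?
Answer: Rational(216707, 91402) ≈ 2.3709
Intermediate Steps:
j = 5
Function('y')(r, I) = 23 (Function('y')(r, I) = Add(-1, 24) = 23)
U = -243 (U = Mul(-9, 27) = -243)
Add(Mul(U, Pow(11922, -1)), Mul(Function('F')(55, j), Pow(Function('y')(-214, -77), -1))) = Add(Mul(-243, Pow(11922, -1)), Mul(55, Pow(23, -1))) = Add(Mul(-243, Rational(1, 11922)), Mul(55, Rational(1, 23))) = Add(Rational(-81, 3974), Rational(55, 23)) = Rational(216707, 91402)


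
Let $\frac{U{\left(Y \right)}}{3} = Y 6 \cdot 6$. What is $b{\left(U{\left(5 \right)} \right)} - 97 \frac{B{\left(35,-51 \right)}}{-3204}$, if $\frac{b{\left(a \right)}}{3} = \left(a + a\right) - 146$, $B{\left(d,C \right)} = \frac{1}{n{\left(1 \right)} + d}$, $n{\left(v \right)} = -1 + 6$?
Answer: $\frac{359104417}{128160} \approx 2802.0$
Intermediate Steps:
$n{\left(v \right)} = 5$
$B{\left(d,C \right)} = \frac{1}{5 + d}$
$U{\left(Y \right)} = 108 Y$ ($U{\left(Y \right)} = 3 Y 6 \cdot 6 = 3 \cdot 6 Y 6 = 3 \cdot 36 Y = 108 Y$)
$b{\left(a \right)} = -438 + 6 a$ ($b{\left(a \right)} = 3 \left(\left(a + a\right) - 146\right) = 3 \left(2 a - 146\right) = 3 \left(-146 + 2 a\right) = -438 + 6 a$)
$b{\left(U{\left(5 \right)} \right)} - 97 \frac{B{\left(35,-51 \right)}}{-3204} = \left(-438 + 6 \cdot 108 \cdot 5\right) - 97 \frac{1}{\left(5 + 35\right) \left(-3204\right)} = \left(-438 + 6 \cdot 540\right) - 97 \cdot \frac{1}{40} \left(- \frac{1}{3204}\right) = \left(-438 + 3240\right) - 97 \cdot \frac{1}{40} \left(- \frac{1}{3204}\right) = 2802 - - \frac{97}{128160} = 2802 + \frac{97}{128160} = \frac{359104417}{128160}$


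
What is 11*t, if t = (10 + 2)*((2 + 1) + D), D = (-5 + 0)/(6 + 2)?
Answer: 627/2 ≈ 313.50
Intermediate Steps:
D = -5/8 ≈ -0.62500
t = 57/2 (t = (10 + 2)*((2 + 1) - 5/8) = 12*(3 - 5/8) = 12*(19/8) = 57/2 ≈ 28.500)
11*t = 11*(57/2) = 627/2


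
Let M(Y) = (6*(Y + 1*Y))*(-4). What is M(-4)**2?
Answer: 36864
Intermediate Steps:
M(Y) = -48*Y (M(Y) = (6*(Y + Y))*(-4) = (6*(2*Y))*(-4) = (12*Y)*(-4) = -48*Y)
M(-4)**2 = (-48*(-4))**2 = 192**2 = 36864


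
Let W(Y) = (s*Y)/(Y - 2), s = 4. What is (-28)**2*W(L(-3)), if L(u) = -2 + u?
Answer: 2240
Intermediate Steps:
W(Y) = 4*Y/(-2 + Y) (W(Y) = (4*Y)/(Y - 2) = (4*Y)/(-2 + Y) = 4*Y/(-2 + Y))
(-28)**2*W(L(-3)) = (-28)**2*(4*(-2 - 3)/(-2 + (-2 - 3))) = 784*(4*(-5)/(-2 - 5)) = 784*(4*(-5)/(-7)) = 784*(4*(-5)*(-1/7)) = 784*(20/7) = 2240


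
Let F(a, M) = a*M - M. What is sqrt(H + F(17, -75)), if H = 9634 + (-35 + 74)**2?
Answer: sqrt(9955) ≈ 99.775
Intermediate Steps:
H = 11155 (H = 9634 + 39**2 = 9634 + 1521 = 11155)
F(a, M) = -M + M*a (F(a, M) = M*a - M = -M + M*a)
sqrt(H + F(17, -75)) = sqrt(11155 - 75*(-1 + 17)) = sqrt(11155 - 75*16) = sqrt(11155 - 1200) = sqrt(9955)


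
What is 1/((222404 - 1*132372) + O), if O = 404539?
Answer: 1/494571 ≈ 2.0220e-6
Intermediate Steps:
1/((222404 - 1*132372) + O) = 1/((222404 - 1*132372) + 404539) = 1/((222404 - 132372) + 404539) = 1/(90032 + 404539) = 1/494571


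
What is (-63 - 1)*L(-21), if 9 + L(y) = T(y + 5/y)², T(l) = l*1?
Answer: -12476608/441 ≈ -28292.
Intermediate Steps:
T(l) = l
L(y) = -9 + (y + 5/y)²
(-63 - 1)*L(-21) = (-63 - 1)*(1 + (-21)² + 25/(-21)²) = -64*(1 + 441 + 25*(1/441)) = -64*(1 + 441 + 25/441) = -64*194947/441 = -12476608/441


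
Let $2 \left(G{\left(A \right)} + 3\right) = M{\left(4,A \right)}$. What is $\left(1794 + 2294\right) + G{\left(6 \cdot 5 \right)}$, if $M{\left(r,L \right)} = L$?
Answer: $4100$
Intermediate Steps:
$G{\left(A \right)} = -3 + \frac{A}{2}$
$\left(1794 + 2294\right) + G{\left(6 \cdot 5 \right)} = \left(1794 + 2294\right) - \left(3 - \frac{6 \cdot 5}{2}\right) = 4088 + \left(-3 + \frac{1}{2} \cdot 30\right) = 4088 + \left(-3 + 15\right) = 4088 + 12 = 4100$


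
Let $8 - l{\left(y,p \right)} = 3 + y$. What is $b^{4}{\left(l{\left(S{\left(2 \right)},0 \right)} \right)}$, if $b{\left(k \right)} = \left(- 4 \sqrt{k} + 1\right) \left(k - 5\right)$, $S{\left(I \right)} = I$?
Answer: $41488 - 12544 \sqrt{3} \approx 19761.0$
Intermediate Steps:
$l{\left(y,p \right)} = 5 - y$ ($l{\left(y,p \right)} = 8 - \left(3 + y\right) = 5 - y$)
$b{\left(k \right)} = \left(1 - 4 \sqrt{k}\right) \left(-5 + k\right)$
$b^{4}{\left(l{\left(S{\left(2 \right)},0 \right)} \right)} = \left(-5 + \left(5 - 2\right) - 4 \left(5 - 2\right)^{\frac{3}{2}} + 20 \sqrt{5 - 2}\right)^{4} = \left(-5 + 3 - 4 \cdot 3^{\frac{3}{2}} + 20 \sqrt{3}\right)^{4} = \left(-5 + 3 - 4 \cdot 3 \sqrt{3} + 20 \sqrt{3}\right)^{4} = \left(-5 + 3 - 12 \sqrt{3} + 20 \sqrt{3}\right)^{4} = \left(-2 + 8 \sqrt{3}\right)^{4}$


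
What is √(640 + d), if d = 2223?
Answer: √2863 ≈ 53.507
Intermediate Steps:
√(640 + d) = √(640 + 2223) = √2863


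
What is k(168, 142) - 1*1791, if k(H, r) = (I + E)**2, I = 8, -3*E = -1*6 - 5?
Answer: -14894/9 ≈ -1654.9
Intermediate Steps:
E = 11/3 (E = -(-1*6 - 5)/3 = -(-6 - 5)/3 = -1/3*(-11) = 11/3 ≈ 3.6667)
k(H, r) = 1225/9 (k(H, r) = (8 + 11/3)**2 = (35/3)**2 = 1225/9)
k(168, 142) - 1*1791 = 1225/9 - 1*1791 = 1225/9 - 1791 = -14894/9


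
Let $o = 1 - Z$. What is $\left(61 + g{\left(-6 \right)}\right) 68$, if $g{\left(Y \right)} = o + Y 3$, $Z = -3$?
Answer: $3196$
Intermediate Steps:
$o = 4$ ($o = 1 - -3 = 1 + 3 = 4$)
$g{\left(Y \right)} = 4 + 3 Y$ ($g{\left(Y \right)} = 4 + Y 3 = 4 + 3 Y$)
$\left(61 + g{\left(-6 \right)}\right) 68 = \left(61 + \left(4 + 3 \left(-6\right)\right)\right) 68 = \left(61 + \left(4 - 18\right)\right) 68 = \left(61 - 14\right) 68 = 47 \cdot 68 = 3196$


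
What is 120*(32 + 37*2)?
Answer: 12720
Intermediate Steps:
120*(32 + 37*2) = 120*(32 + 74) = 120*106 = 12720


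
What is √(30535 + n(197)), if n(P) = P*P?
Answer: 4*√4334 ≈ 263.33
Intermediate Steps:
n(P) = P²
√(30535 + n(197)) = √(30535 + 197²) = √(30535 + 38809) = √69344 = 4*√4334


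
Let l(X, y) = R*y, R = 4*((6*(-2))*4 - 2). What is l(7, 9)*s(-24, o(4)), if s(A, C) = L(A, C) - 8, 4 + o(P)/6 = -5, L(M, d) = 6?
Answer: 3600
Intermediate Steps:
R = -200 (R = 4*(-12*4 - 2) = 4*(-48 - 2) = 4*(-50) = -200)
o(P) = -54 (o(P) = -24 + 6*(-5) = -24 - 30 = -54)
l(X, y) = -200*y
s(A, C) = -2 (s(A, C) = 6 - 8 = -2)
l(7, 9)*s(-24, o(4)) = -200*9*(-2) = -1800*(-2) = 3600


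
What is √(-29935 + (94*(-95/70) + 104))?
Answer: I*√1467970/7 ≈ 173.09*I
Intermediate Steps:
√(-29935 + (94*(-95/70) + 104)) = √(-29935 + (94*(-95*1/70) + 104)) = √(-29935 + (94*(-19/14) + 104)) = √(-29935 + (-893/7 + 104)) = √(-29935 - 165/7) = √(-209710/7) = I*√1467970/7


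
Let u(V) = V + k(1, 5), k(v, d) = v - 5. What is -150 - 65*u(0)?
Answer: 110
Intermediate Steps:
k(v, d) = -5 + v
u(V) = -4 + V (u(V) = V + (-5 + 1) = V - 4 = -4 + V)
-150 - 65*u(0) = -150 - 65*(-4 + 0) = -150 - 65*(-4) = -150 + 260 = 110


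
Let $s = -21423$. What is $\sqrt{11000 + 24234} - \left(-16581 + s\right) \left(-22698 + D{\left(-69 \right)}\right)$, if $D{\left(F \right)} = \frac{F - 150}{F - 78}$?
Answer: $- \frac{42265350516}{49} + \sqrt{35234} \approx -8.6256 \cdot 10^{8}$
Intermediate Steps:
$D{\left(F \right)} = \frac{-150 + F}{-78 + F}$
$\sqrt{11000 + 24234} - \left(-16581 + s\right) \left(-22698 + D{\left(-69 \right)}\right) = \sqrt{11000 + 24234} - \left(-16581 - 21423\right) \left(-22698 + \frac{-150 - 69}{-78 - 69}\right) = \sqrt{35234} - - 38004 \left(-22698 + \frac{1}{-147} \left(-219\right)\right) = \sqrt{35234} - - 38004 \left(-22698 - - \frac{73}{49}\right) = \sqrt{35234} - - 38004 \left(-22698 + \frac{73}{49}\right) = \sqrt{35234} - \left(-38004\right) \left(- \frac{1112129}{49}\right) = \sqrt{35234} - \frac{42265350516}{49} = - \frac{42265350516}{49} + \sqrt{35234}$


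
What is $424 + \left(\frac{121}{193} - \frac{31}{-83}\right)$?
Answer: $\frac{6808082}{16019} \approx 425.0$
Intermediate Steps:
$424 + \left(\frac{121}{193} - \frac{31}{-83}\right) = 424 + \left(121 \cdot \frac{1}{193} - - \frac{31}{83}\right) = 424 + \left(\frac{121}{193} + \frac{31}{83}\right) = 424 + \frac{16026}{16019} = \frac{6808082}{16019}$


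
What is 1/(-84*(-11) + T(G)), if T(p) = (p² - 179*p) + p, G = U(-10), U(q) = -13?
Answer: 1/3407 ≈ 0.00029351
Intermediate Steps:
G = -13
T(p) = p² - 178*p
1/(-84*(-11) + T(G)) = 1/(-84*(-11) - 13*(-178 - 13)) = 1/(924 - 13*(-191)) = 1/(924 + 2483) = 1/3407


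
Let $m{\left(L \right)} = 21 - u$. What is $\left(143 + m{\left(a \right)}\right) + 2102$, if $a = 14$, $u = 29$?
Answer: $2237$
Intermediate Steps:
$m{\left(L \right)} = -8$ ($m{\left(L \right)} = 21 - 29 = -8$)
$\left(143 + m{\left(a \right)}\right) + 2102 = \left(143 - 8\right) + 2102 = 135 + 2102 = 2237$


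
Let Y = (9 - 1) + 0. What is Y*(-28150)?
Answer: -225200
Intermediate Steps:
Y = 8 (Y = 8 + 0 = 8)
Y*(-28150) = 8*(-28150) = -225200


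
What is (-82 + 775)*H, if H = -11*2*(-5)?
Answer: 76230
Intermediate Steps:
H = 110 (H = -22*(-5) = 110)
(-82 + 775)*H = (-82 + 775)*110 = 693*110 = 76230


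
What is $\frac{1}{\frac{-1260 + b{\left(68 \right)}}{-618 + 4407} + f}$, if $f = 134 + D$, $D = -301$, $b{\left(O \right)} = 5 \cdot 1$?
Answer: $- \frac{3789}{634018} \approx -0.0059762$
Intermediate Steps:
$b{\left(O \right)} = 5$
$f = -167$ ($f = 134 - 301 = -167$)
$\frac{1}{\frac{-1260 + b{\left(68 \right)}}{-618 + 4407} + f} = \frac{1}{\frac{-1260 + 5}{-618 + 4407} - 167} = \frac{1}{- \frac{1255}{3789} - 167} = \frac{1}{- \frac{634018}{3789}} = - \frac{3789}{634018}$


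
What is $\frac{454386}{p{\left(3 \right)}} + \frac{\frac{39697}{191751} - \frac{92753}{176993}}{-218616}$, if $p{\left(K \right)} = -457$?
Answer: $- \frac{240808924174328658571}{242194254462449244} \approx -994.28$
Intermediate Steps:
$\frac{454386}{p{\left(3 \right)}} + \frac{\frac{39697}{191751} - \frac{92753}{176993}}{-218616} = \frac{454386}{-457} + \frac{\frac{39697}{191751} - \frac{92753}{176993}}{-218616} = 454386 \left(- \frac{1}{457}\right) + \left(39697 \cdot \frac{1}{191751} - \frac{92753}{176993}\right) \left(- \frac{1}{218616}\right) = - \frac{454386}{457} + \left(\frac{5671}{27393} - \frac{92753}{176993}\right) \left(- \frac{1}{218616}\right) = - \frac{454386}{457} - - \frac{768527813}{529965545869692} = - \frac{454386}{457} + \frac{768527813}{529965545869692} = - \frac{240808924174328658571}{242194254462449244}$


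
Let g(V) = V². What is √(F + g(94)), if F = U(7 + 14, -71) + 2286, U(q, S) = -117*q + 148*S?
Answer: I*√1843 ≈ 42.93*I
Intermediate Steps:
F = -10679 (F = (-117*(7 + 14) + 148*(-71)) + 2286 = (-117*21 - 10508) + 2286 = (-2457 - 10508) + 2286 = -12965 + 2286 = -10679)
√(F + g(94)) = √(-10679 + 94²) = √(-10679 + 8836) = √(-1843) = I*√1843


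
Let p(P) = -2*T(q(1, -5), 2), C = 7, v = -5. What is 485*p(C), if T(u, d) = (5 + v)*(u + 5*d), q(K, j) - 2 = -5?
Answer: 0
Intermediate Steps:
q(K, j) = -3 (q(K, j) = 2 - 5 = -3)
T(u, d) = 0 (T(u, d) = (5 - 5)*(u + 5*d) = 0*(u + 5*d) = 0)
p(P) = 0 (p(P) = -2*0 = 0)
485*p(C) = 485*0 = 0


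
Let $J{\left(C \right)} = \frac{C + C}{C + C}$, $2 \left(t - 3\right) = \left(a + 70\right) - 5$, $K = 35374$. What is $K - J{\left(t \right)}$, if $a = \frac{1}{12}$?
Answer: $35373$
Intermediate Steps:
$a = \frac{1}{12} \approx 0.083333$
$t = \frac{853}{24}$ ($t = 3 + \frac{\left(\frac{1}{12} + 70\right) - 5}{2} = 3 + \frac{\frac{841}{12} - 5}{2} = 3 + \frac{1}{2} \cdot \frac{781}{12} = 3 + \frac{781}{24} = \frac{853}{24} \approx 35.542$)
$J{\left(C \right)} = 1$ ($J{\left(C \right)} = \frac{2 C}{2 C} = 2 C \frac{1}{2 C} = 1$)
$K - J{\left(t \right)} = 35374 - 1 = 35373$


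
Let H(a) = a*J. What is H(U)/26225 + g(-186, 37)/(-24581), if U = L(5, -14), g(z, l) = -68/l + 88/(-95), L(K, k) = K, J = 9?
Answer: 165716071/90635923535 ≈ 0.0018284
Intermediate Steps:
g(z, l) = -88/95 - 68/l (g(z, l) = -68/l + 88*(-1/95) = -68/l - 88/95 = -88/95 - 68/l)
U = 5
H(a) = 9*a (H(a) = a*9 = 9*a)
H(U)/26225 + g(-186, 37)/(-24581) = (9*5)/26225 + (-88/95 - 68/37)/(-24581) = 45*(1/26225) + (-88/95 - 68*1/37)*(-1/24581) = 9/5245 + (-88/95 - 68/37)*(-1/24581) = 9/5245 - 9716/3515*(-1/24581) = 9/5245 + 9716/86402215 = 165716071/90635923535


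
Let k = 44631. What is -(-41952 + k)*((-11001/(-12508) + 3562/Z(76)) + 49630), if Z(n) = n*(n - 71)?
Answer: -8316959344929/62540 ≈ -1.3299e+8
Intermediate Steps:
Z(n) = n*(-71 + n)
-(-41952 + k)*((-11001/(-12508) + 3562/Z(76)) + 49630) = -(-41952 + 44631)*((-11001/(-12508) + 3562/((76*(-71 + 76)))) + 49630) = -2679*((-11001*(-1/12508) + 3562/((76*5))) + 49630) = -2679*((11001/12508 + 3562/380) + 49630) = -2679*((11001/12508 + 3562*(1/380)) + 49630) = -2679*((11001/12508 + 1781/190) + 49630) = -2679*(12183469/1188260 + 49630) = -2679*58985527269/1188260 = -1*8316959344929/62540 = -8316959344929/62540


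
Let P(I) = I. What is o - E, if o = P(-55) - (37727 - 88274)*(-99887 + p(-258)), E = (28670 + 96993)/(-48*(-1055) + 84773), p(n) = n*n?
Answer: -228086642490631/135413 ≈ -1.6844e+9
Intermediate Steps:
p(n) = n²
E = 125663/135413 (E = 125663/(50640 + 84773) = 125663/135413 ≈ 0.92800)
o = -1684377736 (o = -55 - (37727 - 88274)*(-99887 + (-258)²) = -55 - (-50547)*(-99887 + 66564) = -55 - (-50547)*(-33323) = -55 - 1*1684377681 = -55 - 1684377681 = -1684377736)
o - E = -1684377736 - 1*125663/135413 = -1684377736 - 125663/135413 = -228086642490631/135413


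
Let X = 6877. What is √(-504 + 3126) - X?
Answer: -6877 + √2622 ≈ -6825.8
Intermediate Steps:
√(-504 + 3126) - X = √(-504 + 3126) - 1*6877 = √2622 - 6877 = -6877 + √2622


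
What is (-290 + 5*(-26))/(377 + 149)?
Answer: -210/263 ≈ -0.79848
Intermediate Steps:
(-290 + 5*(-26))/(377 + 149) = (-290 - 130)/526 = -420*1/526 = -210/263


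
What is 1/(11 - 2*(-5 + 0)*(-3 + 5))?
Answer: 1/31 ≈ 0.032258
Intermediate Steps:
1/(11 - 2*(-5 + 0)*(-3 + 5)) = 1/(11 - (-10)*2) = 1/(11 - 2*(-10)) = 1/(11 + 20) = 1/31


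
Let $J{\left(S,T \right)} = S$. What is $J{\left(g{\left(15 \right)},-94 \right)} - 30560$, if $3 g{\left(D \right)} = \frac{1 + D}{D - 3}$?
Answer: $- \frac{275036}{9} \approx -30560.0$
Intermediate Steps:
$g{\left(D \right)} = \frac{1 + D}{3 \left(-3 + D\right)}$ ($g{\left(D \right)} = \frac{\left(1 + D\right) \frac{1}{D - 3}}{3} = \frac{\left(1 + D\right) \frac{1}{-3 + D}}{3} = \frac{\frac{1}{-3 + D} \left(1 + D\right)}{3} = \frac{1 + D}{3 \left(-3 + D\right)}$)
$J{\left(g{\left(15 \right)},-94 \right)} - 30560 = \frac{1 + 15}{3 \left(-3 + 15\right)} - 30560 = \frac{1}{3} \cdot \frac{1}{12} \cdot 16 - 30560 = \frac{4}{9} - 30560 = - \frac{275036}{9}$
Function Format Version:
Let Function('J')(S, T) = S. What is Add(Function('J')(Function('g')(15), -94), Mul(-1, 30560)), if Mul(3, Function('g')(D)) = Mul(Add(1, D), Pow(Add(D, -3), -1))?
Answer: Rational(-275036, 9) ≈ -30560.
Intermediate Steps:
Function('g')(D) = Mul(Rational(1, 3), Pow(Add(-3, D), -1), Add(1, D)) (Function('g')(D) = Mul(Rational(1, 3), Mul(Add(1, D), Pow(Add(D, -3), -1))) = Mul(Rational(1, 3), Mul(Add(1, D), Pow(Add(-3, D), -1))) = Mul(Rational(1, 3), Mul(Pow(Add(-3, D), -1), Add(1, D))) = Mul(Rational(1, 3), Pow(Add(-3, D), -1), Add(1, D)))
Add(Function('J')(Function('g')(15), -94), Mul(-1, 30560)) = Add(Mul(Rational(1, 3), Pow(Add(-3, 15), -1), Add(1, 15)), Mul(-1, 30560)) = Add(Mul(Rational(1, 3), Pow(12, -1), 16), -30560) = Add(Mul(Rational(1, 3), Rational(1, 12), 16), -30560) = Add(Rational(4, 9), -30560) = Rational(-275036, 9)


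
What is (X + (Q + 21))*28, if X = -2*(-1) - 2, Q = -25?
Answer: -112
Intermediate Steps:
X = 0 (X = 2 - 2 = 0)
(X + (Q + 21))*28 = (0 + (-25 + 21))*28 = (0 - 4)*28 = -4*28 = -112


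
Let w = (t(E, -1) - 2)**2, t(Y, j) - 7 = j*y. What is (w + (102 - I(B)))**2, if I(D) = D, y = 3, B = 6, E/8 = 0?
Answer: 10000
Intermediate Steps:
E = 0 (E = 8*0 = 0)
t(Y, j) = 7 + 3*j (t(Y, j) = 7 + j*3 = 7 + 3*j)
w = 4 (w = ((7 + 3*(-1)) - 2)**2 = ((7 - 3) - 2)**2 = (4 - 2)**2 = 2**2 = 4)
(w + (102 - I(B)))**2 = (4 + (102 - 1*6))**2 = (4 + (102 - 6))**2 = (4 + 96)**2 = 100**2 = 10000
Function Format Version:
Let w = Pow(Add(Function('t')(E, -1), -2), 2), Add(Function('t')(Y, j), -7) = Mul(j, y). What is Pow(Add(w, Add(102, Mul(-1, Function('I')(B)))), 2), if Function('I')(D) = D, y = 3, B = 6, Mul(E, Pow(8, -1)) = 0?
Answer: 10000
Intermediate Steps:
E = 0 (E = Mul(8, 0) = 0)
Function('t')(Y, j) = Add(7, Mul(3, j)) (Function('t')(Y, j) = Add(7, Mul(j, 3)) = Add(7, Mul(3, j)))
w = 4 (w = Pow(Add(Add(7, Mul(3, -1)), -2), 2) = Pow(Add(Add(7, -3), -2), 2) = Pow(Add(4, -2), 2) = Pow(2, 2) = 4)
Pow(Add(w, Add(102, Mul(-1, Function('I')(B)))), 2) = Pow(Add(4, Add(102, Mul(-1, 6))), 2) = Pow(Add(4, Add(102, -6)), 2) = Pow(Add(4, 96), 2) = Pow(100, 2) = 10000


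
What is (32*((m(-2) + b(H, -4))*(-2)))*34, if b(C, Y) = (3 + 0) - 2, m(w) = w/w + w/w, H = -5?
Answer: -6528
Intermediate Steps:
m(w) = 2 (m(w) = 1 + 1 = 2)
b(C, Y) = 1 (b(C, Y) = 3 - 2 = 1)
(32*((m(-2) + b(H, -4))*(-2)))*34 = (32*((2 + 1)*(-2)))*34 = (32*(3*(-2)))*34 = (32*(-6))*34 = -192*34 = -6528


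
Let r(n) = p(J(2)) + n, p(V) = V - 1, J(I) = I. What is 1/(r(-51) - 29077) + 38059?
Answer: 1108544492/29127 ≈ 38059.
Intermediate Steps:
p(V) = -1 + V
r(n) = 1 + n (r(n) = (-1 + 2) + n = 1 + n)
1/(r(-51) - 29077) + 38059 = 1/((1 - 51) - 29077) + 38059 = 1/(-50 - 29077) + 38059 = 1/(-29127) + 38059 = -1/29127 + 38059 = 1108544492/29127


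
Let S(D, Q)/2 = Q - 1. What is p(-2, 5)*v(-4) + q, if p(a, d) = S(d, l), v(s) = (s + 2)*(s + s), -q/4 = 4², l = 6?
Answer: 96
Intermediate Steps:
S(D, Q) = -2 + 2*Q (S(D, Q) = 2*(Q - 1) = 2*(-1 + Q) = -2 + 2*Q)
q = -64 (q = -4*4² = -4*16 = -64)
v(s) = 2*s*(2 + s) (v(s) = (2 + s)*(2*s) = 2*s*(2 + s))
p(a, d) = 10 (p(a, d) = -2 + 2*6 = -2 + 12 = 10)
p(-2, 5)*v(-4) + q = 10*(2*(-4)*(2 - 4)) - 64 = 10*(2*(-4)*(-2)) - 64 = 10*16 - 64 = 160 - 64 = 96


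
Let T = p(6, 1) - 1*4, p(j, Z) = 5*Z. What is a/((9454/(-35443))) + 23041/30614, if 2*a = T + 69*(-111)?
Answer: 1038720486318/72356189 ≈ 14356.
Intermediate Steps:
T = 1 (T = 5*1 - 1*4 = 5 - 4 = 1)
a = -3829 (a = (1 + 69*(-111))/2 = (1 - 7659)/2 = (½)*(-7658) = -3829)
a/((9454/(-35443))) + 23041/30614 = -3829/(9454/(-35443)) + 23041/30614 = -3829/(9454*(-1/35443)) + 23041*(1/30614) = -3829/(-9454/35443) + 23041/30614 = -3829*(-35443/9454) + 23041/30614 = 135711247/9454 + 23041/30614 = 1038720486318/72356189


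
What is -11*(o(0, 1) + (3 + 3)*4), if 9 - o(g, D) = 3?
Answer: -330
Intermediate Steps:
o(g, D) = 6 (o(g, D) = 9 - 1*3 = 9 - 3 = 6)
-11*(o(0, 1) + (3 + 3)*4) = -11*(6 + (3 + 3)*4) = -11*(6 + 6*4) = -11*(6 + 24) = -11*30 = -330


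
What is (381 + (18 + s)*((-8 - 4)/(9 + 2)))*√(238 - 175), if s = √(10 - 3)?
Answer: -252/11 + 11925*√7/11 ≈ 2845.3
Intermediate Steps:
s = √7 ≈ 2.6458
(381 + (18 + s)*((-8 - 4)/(9 + 2)))*√(238 - 175) = (381 + (18 + √7)*((-8 - 4)/(9 + 2)))*√(238 - 175) = (381 + (18 + √7)*(-12/11))*√63 = (381 + (18 + √7)*(-12*1/11))*(3*√7) = (381 + (18 + √7)*(-12/11))*(3*√7) = (381 + (-216/11 - 12*√7/11))*(3*√7) = (3975/11 - 12*√7/11)*(3*√7) = 3*√7*(3975/11 - 12*√7/11)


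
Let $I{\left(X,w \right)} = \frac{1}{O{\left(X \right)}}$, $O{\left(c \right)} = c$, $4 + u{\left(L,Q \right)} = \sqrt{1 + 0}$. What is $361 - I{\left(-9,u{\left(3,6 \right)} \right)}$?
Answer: $\frac{3250}{9} \approx 361.11$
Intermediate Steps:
$u{\left(L,Q \right)} = -3$ ($u{\left(L,Q \right)} = -4 + \sqrt{1 + 0} = -4 + \sqrt{1} = -4 + 1 = -3$)
$I{\left(X,w \right)} = \frac{1}{X}$
$361 - I{\left(-9,u{\left(3,6 \right)} \right)} = 361 - \frac{1}{-9} = 361 - - \frac{1}{9} = 361 + \frac{1}{9} = \frac{3250}{9}$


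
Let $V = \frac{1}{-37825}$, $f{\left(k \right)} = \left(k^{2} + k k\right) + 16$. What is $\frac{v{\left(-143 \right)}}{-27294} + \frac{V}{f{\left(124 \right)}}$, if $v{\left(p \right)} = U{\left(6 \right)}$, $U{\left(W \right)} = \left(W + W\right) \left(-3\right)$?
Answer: $\frac{6982793051}{5294124380400} \approx 0.001319$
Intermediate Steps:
$U{\left(W \right)} = - 6 W$ ($U{\left(W \right)} = 2 W \left(-3\right) = - 6 W$)
$f{\left(k \right)} = 16 + 2 k^{2}$ ($f{\left(k \right)} = \left(k^{2} + k^{2}\right) + 16 = 2 k^{2} + 16 = 16 + 2 k^{2}$)
$v{\left(p \right)} = -36$ ($v{\left(p \right)} = \left(-6\right) 6 = -36$)
$V = - \frac{1}{37825} \approx -2.6438 \cdot 10^{-5}$
$\frac{v{\left(-143 \right)}}{-27294} + \frac{V}{f{\left(124 \right)}} = - \frac{36}{-27294} - \frac{1}{37825 \left(16 + 2 \cdot 124^{2}\right)} = \left(-36\right) \left(- \frac{1}{27294}\right) - \frac{1}{37825 \left(16 + 2 \cdot 15376\right)} = \frac{6}{4549} - \frac{1}{37825 \left(16 + 30752\right)} = \frac{6}{4549} - \frac{1}{37825 \cdot 30768} = \frac{6}{4549} - \frac{1}{1163799600} = \frac{6982793051}{5294124380400}$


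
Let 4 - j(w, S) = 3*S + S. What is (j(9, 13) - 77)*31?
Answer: -3875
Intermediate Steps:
j(w, S) = 4 - 4*S (j(w, S) = 4 - (3*S + S) = 4 - 4*S)
(j(9, 13) - 77)*31 = ((4 - 4*13) - 77)*31 = ((4 - 52) - 77)*31 = (-48 - 77)*31 = -125*31 = -3875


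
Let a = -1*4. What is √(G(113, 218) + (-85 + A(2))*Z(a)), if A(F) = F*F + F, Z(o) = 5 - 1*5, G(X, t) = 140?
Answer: 2*√35 ≈ 11.832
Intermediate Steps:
a = -4
Z(o) = 0 (Z(o) = 5 - 5 = 0)
A(F) = F + F² (A(F) = F² + F = F + F²)
√(G(113, 218) + (-85 + A(2))*Z(a)) = √(140 + (-85 + 2*(1 + 2))*0) = √(140 + (-85 + 2*3)*0) = √(140 + (-85 + 6)*0) = √(140 - 79*0) = √(140 + 0) = √140 = 2*√35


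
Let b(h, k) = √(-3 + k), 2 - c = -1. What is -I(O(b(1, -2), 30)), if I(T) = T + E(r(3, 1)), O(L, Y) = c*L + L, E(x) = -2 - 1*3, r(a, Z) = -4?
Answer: 5 - 4*I*√5 ≈ 5.0 - 8.9443*I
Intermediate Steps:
c = 3 (c = 2 - 1*(-1) = 2 + 1 = 3)
E(x) = -5 (E(x) = -2 - 3 = -5)
O(L, Y) = 4*L (O(L, Y) = 3*L + L = 4*L)
I(T) = -5 + T (I(T) = T - 5 = -5 + T)
-I(O(b(1, -2), 30)) = -(-5 + 4*√(-3 - 2)) = -(-5 + 4*√(-5)) = -(-5 + 4*(I*√5)) = -(-5 + 4*I*√5) = 5 - 4*I*√5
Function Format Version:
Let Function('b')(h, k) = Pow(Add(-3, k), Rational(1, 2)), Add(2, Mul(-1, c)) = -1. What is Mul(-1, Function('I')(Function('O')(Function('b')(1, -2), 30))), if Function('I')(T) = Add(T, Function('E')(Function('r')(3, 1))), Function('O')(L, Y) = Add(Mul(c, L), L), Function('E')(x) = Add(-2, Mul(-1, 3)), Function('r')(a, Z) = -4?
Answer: Add(5, Mul(-4, I, Pow(5, Rational(1, 2)))) ≈ Add(5.0000, Mul(-8.9443, I))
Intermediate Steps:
c = 3 (c = Add(2, Mul(-1, -1)) = Add(2, 1) = 3)
Function('E')(x) = -5 (Function('E')(x) = Add(-2, -3) = -5)
Function('O')(L, Y) = Mul(4, L) (Function('O')(L, Y) = Add(Mul(3, L), L) = Mul(4, L))
Function('I')(T) = Add(-5, T) (Function('I')(T) = Add(T, -5) = Add(-5, T))
Mul(-1, Function('I')(Function('O')(Function('b')(1, -2), 30))) = Mul(-1, Add(-5, Mul(4, Pow(Add(-3, -2), Rational(1, 2))))) = Mul(-1, Add(-5, Mul(4, Pow(-5, Rational(1, 2))))) = Mul(-1, Add(-5, Mul(4, Mul(I, Pow(5, Rational(1, 2)))))) = Mul(-1, Add(-5, Mul(4, I, Pow(5, Rational(1, 2))))) = Add(5, Mul(-4, I, Pow(5, Rational(1, 2))))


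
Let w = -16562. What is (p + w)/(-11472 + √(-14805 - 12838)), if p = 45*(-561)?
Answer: 479609904/131634427 + 41807*I*√27643/131634427 ≈ 3.6435 + 0.052805*I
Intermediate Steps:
p = -25245
(p + w)/(-11472 + √(-14805 - 12838)) = (-25245 - 16562)/(-11472 + √(-14805 - 12838)) = -41807/(-11472 + √(-27643)) = -41807/(-11472 + I*√27643)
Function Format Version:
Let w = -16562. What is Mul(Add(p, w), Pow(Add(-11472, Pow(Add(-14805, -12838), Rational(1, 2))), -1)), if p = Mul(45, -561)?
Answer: Add(Rational(479609904, 131634427), Mul(Rational(41807, 131634427), I, Pow(27643, Rational(1, 2)))) ≈ Add(3.6435, Mul(0.052805, I))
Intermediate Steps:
p = -25245
Mul(Add(p, w), Pow(Add(-11472, Pow(Add(-14805, -12838), Rational(1, 2))), -1)) = Mul(Add(-25245, -16562), Pow(Add(-11472, Pow(Add(-14805, -12838), Rational(1, 2))), -1)) = Mul(-41807, Pow(Add(-11472, Pow(-27643, Rational(1, 2))), -1)) = Mul(-41807, Pow(Add(-11472, Mul(I, Pow(27643, Rational(1, 2)))), -1))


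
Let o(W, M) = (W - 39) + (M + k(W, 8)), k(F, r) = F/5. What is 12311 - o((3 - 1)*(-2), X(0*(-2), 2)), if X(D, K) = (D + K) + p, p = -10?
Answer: 61814/5 ≈ 12363.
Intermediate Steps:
k(F, r) = F/5 (k(F, r) = F*(⅕) = F/5)
X(D, K) = -10 + D + K (X(D, K) = (D + K) - 10 = -10 + D + K)
o(W, M) = -39 + M + 6*W/5 (o(W, M) = (W - 39) + (M + W/5) = (-39 + W) + (M + W/5) = -39 + M + 6*W/5)
12311 - o((3 - 1)*(-2), X(0*(-2), 2)) = 12311 - (-39 + (-10 + 0*(-2) + 2) + 6*((3 - 1)*(-2))/5) = 12311 - (-39 + (-10 + 0 + 2) + 6*(2*(-2))/5) = 12311 - (-39 - 8 + (6/5)*(-4)) = 12311 - (-39 - 8 - 24/5) = 12311 - 1*(-259/5) = 12311 + 259/5 = 61814/5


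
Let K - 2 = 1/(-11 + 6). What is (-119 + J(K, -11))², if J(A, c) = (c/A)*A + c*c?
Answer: 81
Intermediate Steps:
K = 9/5 (K = 2 + 1/(-11 + 6) = 2 + 1/(-5) = 2 - ⅕ = 9/5 ≈ 1.8000)
J(A, c) = c + c²
(-119 + J(K, -11))² = (-119 - 11*(1 - 11))² = (-119 - 11*(-10))² = (-119 + 110)² = (-9)² = 81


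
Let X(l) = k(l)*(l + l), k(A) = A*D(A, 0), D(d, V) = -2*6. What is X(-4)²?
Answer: 147456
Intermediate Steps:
D(d, V) = -12
k(A) = -12*A (k(A) = A*(-12) = -12*A)
X(l) = -24*l² (X(l) = (-12*l)*(l + l) = (-12*l)*(2*l) = -24*l²)
X(-4)² = (-24*(-4)²)² = (-24*16)² = (-384)² = 147456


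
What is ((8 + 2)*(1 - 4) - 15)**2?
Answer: 2025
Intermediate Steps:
((8 + 2)*(1 - 4) - 15)**2 = (10*(-3) - 15)**2 = (-30 - 15)**2 = (-45)**2 = 2025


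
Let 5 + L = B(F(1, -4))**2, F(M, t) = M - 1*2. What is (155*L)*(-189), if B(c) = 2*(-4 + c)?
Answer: -2783025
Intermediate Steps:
F(M, t) = -2 + M (F(M, t) = M - 2 = -2 + M)
B(c) = -8 + 2*c
L = 95 (L = -5 + (-8 + 2*(-2 + 1))**2 = -5 + (-8 + 2*(-1))**2 = -5 + (-8 - 2)**2 = -5 + (-10)**2 = -5 + 100 = 95)
(155*L)*(-189) = (155*95)*(-189) = 14725*(-189) = -2783025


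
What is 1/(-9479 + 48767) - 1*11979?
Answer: -470630951/39288 ≈ -11979.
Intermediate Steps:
1/(-9479 + 48767) - 1*11979 = 1/39288 - 11979 = -470630951/39288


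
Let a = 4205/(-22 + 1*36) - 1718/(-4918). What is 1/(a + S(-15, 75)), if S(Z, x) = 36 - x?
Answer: 34426/9009507 ≈ 0.0038211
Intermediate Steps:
a = 10352121/34426 (a = 4205/(-22 + 36) - 1718*(-1/4918) = 4205/14 + 859/2459 = 10352121/34426 ≈ 300.71)
1/(a + S(-15, 75)) = 1/(10352121/34426 + (36 - 1*75)) = 1/(10352121/34426 + (36 - 75)) = 1/(10352121/34426 - 39) = 1/(9009507/34426) = 34426/9009507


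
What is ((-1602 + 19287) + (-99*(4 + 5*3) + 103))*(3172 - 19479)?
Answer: -259395449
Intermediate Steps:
((-1602 + 19287) + (-99*(4 + 5*3) + 103))*(3172 - 19479) = (17685 + (-99*(4 + 15) + 103))*(-16307) = (17685 + (-99*19 + 103))*(-16307) = (17685 + (-1881 + 103))*(-16307) = (17685 - 1778)*(-16307) = 15907*(-16307) = -259395449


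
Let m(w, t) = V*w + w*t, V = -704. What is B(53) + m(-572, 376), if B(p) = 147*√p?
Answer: 187616 + 147*√53 ≈ 1.8869e+5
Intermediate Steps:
m(w, t) = -704*w + t*w (m(w, t) = -704*w + w*t = -704*w + t*w)
B(53) + m(-572, 376) = 147*√53 - 572*(-704 + 376) = 147*√53 - 572*(-328) = 147*√53 + 187616 = 187616 + 147*√53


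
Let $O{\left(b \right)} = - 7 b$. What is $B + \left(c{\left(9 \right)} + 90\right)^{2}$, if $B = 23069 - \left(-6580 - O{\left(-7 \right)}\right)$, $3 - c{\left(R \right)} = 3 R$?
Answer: $34054$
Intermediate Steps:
$c{\left(R \right)} = 3 - 3 R$
$B = 29698$ ($B = 23069 + \left(\left(7382 - -49\right) - 802\right) = 23069 + \left(\left(7382 + 49\right) - 802\right) = 23069 + \left(7431 - 802\right) = 23069 + 6629 = 29698$)
$B + \left(c{\left(9 \right)} + 90\right)^{2} = 29698 + \left(\left(3 - 27\right) + 90\right)^{2} = 29698 + \left(-24 + 90\right)^{2} = 29698 + 66^{2} = 29698 + 4356 = 34054$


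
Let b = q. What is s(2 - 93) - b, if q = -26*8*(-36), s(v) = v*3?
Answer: -7761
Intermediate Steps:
s(v) = 3*v
q = 7488 (q = -208*(-36) = 7488)
b = 7488
s(2 - 93) - b = 3*(2 - 93) - 1*7488 = 3*(-91) - 7488 = -273 - 7488 = -7761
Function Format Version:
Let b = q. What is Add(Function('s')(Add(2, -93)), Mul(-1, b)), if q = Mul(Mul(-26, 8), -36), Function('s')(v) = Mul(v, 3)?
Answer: -7761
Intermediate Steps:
Function('s')(v) = Mul(3, v)
q = 7488 (q = Mul(-208, -36) = 7488)
b = 7488
Add(Function('s')(Add(2, -93)), Mul(-1, b)) = Add(Mul(3, Add(2, -93)), Mul(-1, 7488)) = Add(Mul(3, -91), -7488) = Add(-273, -7488) = -7761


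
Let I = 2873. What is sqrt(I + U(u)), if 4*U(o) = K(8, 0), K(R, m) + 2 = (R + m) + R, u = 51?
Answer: sqrt(11506)/2 ≈ 53.633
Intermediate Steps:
K(R, m) = -2 + m + 2*R (K(R, m) = -2 + ((R + m) + R) = -2 + (m + 2*R) = -2 + m + 2*R)
U(o) = 7/2 (U(o) = (-2 + 0 + 2*8)/4 = (-2 + 0 + 16)/4 = (1/4)*14 = 7/2)
sqrt(I + U(u)) = sqrt(2873 + 7/2) = sqrt(5753/2) = sqrt(11506)/2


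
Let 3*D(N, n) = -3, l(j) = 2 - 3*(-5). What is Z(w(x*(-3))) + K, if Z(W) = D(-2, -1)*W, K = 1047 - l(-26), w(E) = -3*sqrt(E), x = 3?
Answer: 1030 + 9*I ≈ 1030.0 + 9.0*I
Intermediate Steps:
l(j) = 17 (l(j) = 2 + 15 = 17)
D(N, n) = -1 (D(N, n) = (1/3)*(-3) = -1)
K = 1030 (K = 1047 - 1*17 = 1047 - 17 = 1030)
Z(W) = -W
Z(w(x*(-3))) + K = -(-3)*sqrt(3*(-3)) + 1030 = -(-3)*sqrt(-9) + 1030 = -(-3)*3*I + 1030 = -(-9)*I + 1030 = 9*I + 1030 = 1030 + 9*I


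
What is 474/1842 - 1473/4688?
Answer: -81859/1439216 ≈ -0.056877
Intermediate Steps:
474/1842 - 1473/4688 = 474*(1/1842) - 1473*1/4688 = 79/307 - 1473/4688 = -81859/1439216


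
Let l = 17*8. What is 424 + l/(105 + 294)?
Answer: 169312/399 ≈ 424.34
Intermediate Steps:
l = 136
424 + l/(105 + 294) = 424 + 136/(105 + 294) = 424 + 136/399 = 169312/399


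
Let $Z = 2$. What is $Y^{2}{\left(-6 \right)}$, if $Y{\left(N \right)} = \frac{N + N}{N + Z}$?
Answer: $9$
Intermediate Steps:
$Y{\left(N \right)} = \frac{2 N}{2 + N}$ ($Y{\left(N \right)} = \frac{N + N}{N + 2} = \frac{2 N}{2 + N}$)
$Y^{2}{\left(-6 \right)} = \left(2 \left(-6\right) \frac{1}{2 - 6}\right)^{2} = \left(2 \left(-6\right) \frac{1}{-4}\right)^{2} = \left(2 \left(-6\right) \left(- \frac{1}{4}\right)\right)^{2} = 3^{2} = 9$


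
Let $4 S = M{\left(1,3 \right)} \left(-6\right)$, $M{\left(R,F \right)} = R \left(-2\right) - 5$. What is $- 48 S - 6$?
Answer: $-510$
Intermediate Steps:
$M{\left(R,F \right)} = -5 - 2 R$ ($M{\left(R,F \right)} = - 2 R - 5 = -5 - 2 R$)
$S = \frac{21}{2}$ ($S = \frac{\left(-5 - 2\right) \left(-6\right)}{4} = \frac{\left(-7\right) \left(-6\right)}{4} = \frac{1}{4} \cdot 42 = \frac{21}{2} \approx 10.5$)
$- 48 S - 6 = \left(-48\right) \frac{21}{2} - 6 = -504 - 6 = -510$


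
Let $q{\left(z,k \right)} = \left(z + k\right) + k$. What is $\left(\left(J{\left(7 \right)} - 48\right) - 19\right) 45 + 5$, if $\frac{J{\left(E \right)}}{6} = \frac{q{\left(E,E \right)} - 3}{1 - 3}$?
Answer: $-5440$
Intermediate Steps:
$q{\left(z,k \right)} = z + 2 k$ ($q{\left(z,k \right)} = \left(k + z\right) + k = z + 2 k$)
$J{\left(E \right)} = 9 - 9 E$ ($J{\left(E \right)} = 6 \frac{\left(E + 2 E\right) - 3}{1 - 3} = 6 \frac{3 E - 3}{-2} = 6 \left(-3 + 3 E\right) \left(- \frac{1}{2}\right) = 6 \left(\frac{3}{2} - \frac{3 E}{2}\right) = 9 - 9 E$)
$\left(\left(J{\left(7 \right)} - 48\right) - 19\right) 45 + 5 = \left(\left(\left(9 - 63\right) - 48\right) - 19\right) 45 + 5 = \left(\left(-54 - 48\right) - 19\right) 45 + 5 = \left(-102 - 19\right) 45 + 5 = \left(-121\right) 45 + 5 = -5445 + 5 = -5440$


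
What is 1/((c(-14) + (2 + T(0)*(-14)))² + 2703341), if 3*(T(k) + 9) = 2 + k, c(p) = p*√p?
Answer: 9*I/(29904*√14 + 24432109*I) ≈ 3.6836e-7 + 1.687e-9*I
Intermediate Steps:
c(p) = p^(3/2)
T(k) = -25/3 + k/3 (T(k) = -9 + (2 + k)/3 = -9 + (⅔ + k/3) = -25/3 + k/3)
1/((c(-14) + (2 + T(0)*(-14)))² + 2703341) = 1/(((-14)^(3/2) + (2 + (-25/3 + (⅓)*0)*(-14)))² + 2703341) = 1/((-14*I*√14 + (2 + (-25/3 + 0)*(-14)))² + 2703341) = 1/((-14*I*√14 + (2 - 25/3*(-14)))² + 2703341) = 1/((-14*I*√14 + (2 + 350/3))² + 2703341) = 1/((-14*I*√14 + 356/3)² + 2703341) = 1/((356/3 - 14*I*√14)² + 2703341) = 1/(2703341 + (356/3 - 14*I*√14)²)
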